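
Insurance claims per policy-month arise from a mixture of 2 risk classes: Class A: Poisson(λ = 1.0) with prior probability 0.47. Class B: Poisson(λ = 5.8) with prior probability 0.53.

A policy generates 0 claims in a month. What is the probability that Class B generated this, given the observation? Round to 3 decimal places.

P(component k | x) = P(Z=k)·f_k(x) / marginal(x), where marginal(x) = Σ_j P(Z=j)·f_j(x).
Poisson probabilities:
  L_A = e^(−1.0)·1.0^0/0! = 0.367879
  L_B = e^(−5.8)·5.8^0/0! = 0.00302755
Prior × likelihood for each component:
  P(Z=A)·L_A = 0.47 × 0.367879 = 0.172903
  P(Z=B)·L_B = 0.53 × 0.00302755 = 0.0016046
Sum: 0.172903 + 0.0016046 = 0.174508
Responsibility of Class B: 0.0016046 / 0.174508 ≈ 0.009

0.009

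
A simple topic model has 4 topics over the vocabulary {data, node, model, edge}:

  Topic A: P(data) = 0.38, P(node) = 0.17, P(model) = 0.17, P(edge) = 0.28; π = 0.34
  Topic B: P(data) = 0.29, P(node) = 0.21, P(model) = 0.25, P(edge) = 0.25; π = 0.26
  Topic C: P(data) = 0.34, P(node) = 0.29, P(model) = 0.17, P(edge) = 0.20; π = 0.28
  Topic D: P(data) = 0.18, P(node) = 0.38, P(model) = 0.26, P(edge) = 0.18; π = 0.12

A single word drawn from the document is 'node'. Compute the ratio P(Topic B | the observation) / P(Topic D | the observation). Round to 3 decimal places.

Posterior odds = (π_i f_i(x)) / (π_j f_j(x)); the normalising sum cancels.
Component likelihoods at x = 'node':
  L_A = P(node | comp) = 0.17
  L_B = P(node | comp) = 0.21
  L_C = P(node | comp) = 0.29
  L_D = P(node | comp) = 0.38
Posterior odds = (π_B·L_B) / (π_D·L_D) = (0.26·0.21) / (0.12·0.38) = 0.0546 / 0.0456 ≈ 1.197

1.197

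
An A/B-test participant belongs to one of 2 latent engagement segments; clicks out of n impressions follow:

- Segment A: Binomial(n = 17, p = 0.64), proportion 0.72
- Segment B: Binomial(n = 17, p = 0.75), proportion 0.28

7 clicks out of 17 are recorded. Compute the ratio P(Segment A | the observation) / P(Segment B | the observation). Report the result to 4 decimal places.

Since P(k|x) ∝ w_k f_k(x), the posterior odds are w_i f_i(x) / (w_j f_j(x)).
Binomial probabilities:
  L_A = 0.0312723
  L_B = 0.00247573
Posterior odds = (w_A·L_A) / (w_B·L_B) = (0.72·0.0312723) / (0.28·0.00247573) = 0.0225161 / 0.000693205 ≈ 32.4811

32.4811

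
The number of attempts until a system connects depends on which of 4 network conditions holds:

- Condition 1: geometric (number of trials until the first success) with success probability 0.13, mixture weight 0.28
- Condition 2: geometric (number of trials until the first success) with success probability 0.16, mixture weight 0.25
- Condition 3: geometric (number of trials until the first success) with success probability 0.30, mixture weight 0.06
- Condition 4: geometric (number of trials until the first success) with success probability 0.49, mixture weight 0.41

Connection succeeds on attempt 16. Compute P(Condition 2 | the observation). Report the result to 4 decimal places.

0.3887

The responsibility of component k is π_k f_k(x) divided by Σ_j π_j f_j(x).
Geometric probabilities:
  L_1 = 0.0160965
  L_2 = 0.0117033
  L_3 = 0.00142427
  L_4 = 2.01256e-05
Weight by the priors:
  π_1·L_1 = 0.28 × 0.0160965 = 0.00450703
  π_2·L_2 = 0.25 × 0.0117033 = 0.00292583
  π_3·L_3 = 0.06 × 0.00142427 = 8.54561e-05
  π_4·L_4 = 0.41 × 2.01256e-05 = 8.25149e-06
Sum: 0.00450703 + 0.00292583 + 8.54561e-05 + 8.25149e-06 = 0.00752657
P(Condition 2 | the observation) ≈ 0.3887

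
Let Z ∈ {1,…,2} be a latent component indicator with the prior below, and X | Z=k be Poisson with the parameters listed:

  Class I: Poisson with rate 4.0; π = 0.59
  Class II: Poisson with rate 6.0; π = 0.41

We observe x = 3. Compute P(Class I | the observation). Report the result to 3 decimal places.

P(component k | x) = π_k·f_k(x) / marginal(x), where marginal(x) = Σ_j π_j·f_j(x).
Evaluate each component's likelihood at the observed value:
  L_I = e^(−4.0)·4.0^3/3! = 0.195367
  L_II = e^(−6.0)·6.0^3/3! = 0.0892351
Multiply by the mixture weights:
  π_I·L_I = 0.59 × 0.195367 = 0.115266
  π_II·L_II = 0.41 × 0.0892351 = 0.0365864
Marginal: 0.115266 + 0.0365864 = 0.151853
So the posterior for Class I is 0.115266 / 0.151853 ≈ 0.759.

0.759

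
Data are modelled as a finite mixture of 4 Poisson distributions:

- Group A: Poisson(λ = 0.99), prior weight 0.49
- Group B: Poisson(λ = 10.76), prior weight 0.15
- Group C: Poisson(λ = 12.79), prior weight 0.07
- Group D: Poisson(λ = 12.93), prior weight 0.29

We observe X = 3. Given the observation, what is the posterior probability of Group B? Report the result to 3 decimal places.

By Bayes' theorem, P(k | x) = w_k f_k(x) / Σ_j w_j f_j(x).
Poisson probabilities:
  p_A = e^(−0.99)·0.99^3/3! = 0.0600901
  p_B = e^(−10.76)·10.76^3/3! = 0.00440836
  p_C = e^(−12.79)·12.79^3/3! = 0.000972375
  p_D = e^(−12.93)·12.93^3/3! = 0.000873407
Unnormalised posteriors:
  w_A·p_A = 0.49 × 0.0600901 = 0.0294441
  w_B·p_B = 0.15 × 0.00440836 = 0.000661254
  w_C·p_C = 0.07 × 0.000972375 = 6.80663e-05
  w_D·p_D = 0.29 × 0.000873407 = 0.000253288
Normaliser: 0.0294441 + 0.000661254 + 6.80663e-05 + 0.000253288 = 0.0304267
P(Group B | the observation) ≈ 0.022

0.022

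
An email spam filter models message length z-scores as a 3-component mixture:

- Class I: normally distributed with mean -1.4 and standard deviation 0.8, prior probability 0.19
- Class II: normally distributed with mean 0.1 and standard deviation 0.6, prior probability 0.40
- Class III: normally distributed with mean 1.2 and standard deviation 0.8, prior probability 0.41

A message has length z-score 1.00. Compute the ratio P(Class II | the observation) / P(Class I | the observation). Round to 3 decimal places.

82.033

Only the two components matter; the odds are (w_i f_i(x)) / (w_j f_j(x)).
Component likelihoods at x = 1.00:
  p_I = 0.00553981
  p_II = 0.215863
  p_III = 0.483335
Odds = (0.40/0.19) × (0.215863/0.00553981) = 2.10526 × 38.9657 ≈ 82.033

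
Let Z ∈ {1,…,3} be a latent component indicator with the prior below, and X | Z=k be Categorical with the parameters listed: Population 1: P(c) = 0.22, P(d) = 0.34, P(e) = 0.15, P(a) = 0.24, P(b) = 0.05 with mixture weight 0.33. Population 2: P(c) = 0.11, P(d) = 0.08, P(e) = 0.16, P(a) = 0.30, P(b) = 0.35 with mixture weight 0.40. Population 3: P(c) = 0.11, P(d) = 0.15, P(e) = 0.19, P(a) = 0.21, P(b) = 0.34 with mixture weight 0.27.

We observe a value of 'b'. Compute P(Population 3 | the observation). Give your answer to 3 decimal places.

P(component k | x) = P(Z=k)·f_k(x) / marginal(x), where marginal(x) = Σ_j P(Z=j)·f_j(x).
Component likelihoods at x = 'b':
  L_1 = 0.05
  L_2 = 0.35
  L_3 = 0.34
Unnormalised posteriors:
  P(Z=1)·L_1 = 0.33 × 0.05 = 0.0165
  P(Z=2)·L_2 = 0.40 × 0.35 = 0.14
  P(Z=3)·L_3 = 0.27 × 0.34 = 0.0918
Evidence: 0.0165 + 0.14 + 0.0918 = 0.2483
P(Population 3 | data) ≈ 0.370

0.370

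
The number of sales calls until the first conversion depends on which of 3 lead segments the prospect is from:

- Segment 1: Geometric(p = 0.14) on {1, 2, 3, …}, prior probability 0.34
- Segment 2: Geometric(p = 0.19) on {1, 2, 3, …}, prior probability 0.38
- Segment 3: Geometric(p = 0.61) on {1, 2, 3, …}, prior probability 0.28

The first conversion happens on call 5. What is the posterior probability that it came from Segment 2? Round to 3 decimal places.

Posterior ∝ prior × likelihood, so P(k | x) ∝ π_k f_k(x); normalise over all components.
Component likelihoods at x = 5:
  f_1 = 0.0765811
  f_2 = 0.0817888
  f_3 = 0.014112
Weight by the priors:
  π_1·f_1 = 0.34 × 0.0765811 = 0.0260376
  π_2·f_2 = 0.38 × 0.0817888 = 0.0310797
  π_3·f_3 = 0.28 × 0.014112 = 0.00395136
Evidence: 0.0260376 + 0.0310797 + 0.00395136 = 0.0610687
P(Segment 2 | 5) ≈ 0.509

0.509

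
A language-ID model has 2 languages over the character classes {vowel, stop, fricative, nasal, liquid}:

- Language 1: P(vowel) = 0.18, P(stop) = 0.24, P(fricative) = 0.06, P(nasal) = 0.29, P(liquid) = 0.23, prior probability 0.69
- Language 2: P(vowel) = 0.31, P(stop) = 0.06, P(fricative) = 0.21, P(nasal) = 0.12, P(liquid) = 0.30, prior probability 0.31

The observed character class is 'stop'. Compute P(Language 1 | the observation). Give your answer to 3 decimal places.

Apply Bayes' rule: the posterior for each component is proportional to its prior times its likelihood at x.
Evaluate each component's likelihood at the observed value:
  L_1 = P(stop | comp) = 0.24
  L_2 = P(stop | comp) = 0.06
Multiply by the mixture weights:
  w_1·L_1 = 0.69 × 0.24 = 0.1656
  w_2·L_2 = 0.31 × 0.06 = 0.0186
Evidence: 0.1656 + 0.0186 = 0.1842
So the posterior for Language 1 is 0.1656 / 0.1842 ≈ 0.899.

0.899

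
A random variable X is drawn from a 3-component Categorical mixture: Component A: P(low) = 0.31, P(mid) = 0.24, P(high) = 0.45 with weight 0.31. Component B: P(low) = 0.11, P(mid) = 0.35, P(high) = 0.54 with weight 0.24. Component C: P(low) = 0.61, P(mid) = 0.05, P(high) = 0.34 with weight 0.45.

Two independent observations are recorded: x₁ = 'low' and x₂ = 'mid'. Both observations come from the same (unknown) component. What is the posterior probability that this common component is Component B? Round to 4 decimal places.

Apply Bayes' rule: the posterior for each component is proportional to its prior times its likelihood at x.
Since both observations come from the same component, the likelihood for component k is f_k(x₁)·f_k(x₂).
  L_A = [P(low | comp) = 0.31] × [0.24] = 0.0744
  L_B = [P(low | comp) = 0.11] × [0.35] = 0.0385
  L_C = [P(low | comp) = 0.61] × [0.05] = 0.0305
Multiply by the mixture weights:
  π_A·L_A = 0.31 × 0.0744 = 0.023064
  π_B·L_B = 0.24 × 0.0385 = 0.00924
  π_C·L_C = 0.45 × 0.0305 = 0.013725
Denominator: 0.023064 + 0.00924 + 0.013725 = 0.046029
P(Component B | x₁,x₂) = 0.00924 / 0.046029 ≈ 0.2007

0.2007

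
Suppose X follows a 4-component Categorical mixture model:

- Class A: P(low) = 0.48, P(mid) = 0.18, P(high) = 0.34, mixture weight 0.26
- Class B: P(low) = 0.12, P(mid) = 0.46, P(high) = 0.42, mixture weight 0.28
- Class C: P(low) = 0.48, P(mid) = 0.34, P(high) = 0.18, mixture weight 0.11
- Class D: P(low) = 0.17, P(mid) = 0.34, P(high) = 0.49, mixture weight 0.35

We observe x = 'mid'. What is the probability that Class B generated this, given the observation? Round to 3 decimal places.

Posterior ∝ prior × likelihood, so P(k | x) ∝ P(Z=k) f_k(x); normalise over all components.
Evaluate each component's likelihood at the observed value:
  p_A = 0.18
  p_B = 0.46
  p_C = 0.34
  p_D = 0.34
Prior × likelihood for each component:
  P(Z=A)·p_A = 0.26 × 0.18 = 0.0468
  P(Z=B)·p_B = 0.28 × 0.46 = 0.1288
  P(Z=C)·p_C = 0.11 × 0.34 = 0.0374
  P(Z=D)·p_D = 0.35 × 0.34 = 0.119
Sum: 0.0468 + 0.1288 + 0.0374 + 0.119 = 0.332
P(Class B | the observation) ≈ 0.388

0.388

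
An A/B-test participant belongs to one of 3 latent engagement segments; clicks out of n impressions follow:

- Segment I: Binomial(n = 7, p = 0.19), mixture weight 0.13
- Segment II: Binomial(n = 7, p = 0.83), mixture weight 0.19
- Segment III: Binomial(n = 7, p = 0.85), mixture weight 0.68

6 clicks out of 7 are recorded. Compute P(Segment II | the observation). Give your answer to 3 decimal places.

The responsibility of component k is π_k f_k(x) divided by Σ_j π_j f_j(x).
Component likelihoods at x = 6 clicks out of 7:
  f_I = 0.00026675
  f_II = 0.389059
  f_III = 0.396007
Weight by the priors:
  π_I·f_I = 0.13 × 0.00026675 = 3.46775e-05
  π_II·f_II = 0.19 × 0.389059 = 0.0739212
  π_III·f_III = 0.68 × 0.396007 = 0.269285
Denominator: 3.46775e-05 + 0.0739212 + 0.269285 = 0.343241
P(Segment II | x) ≈ 0.215

0.215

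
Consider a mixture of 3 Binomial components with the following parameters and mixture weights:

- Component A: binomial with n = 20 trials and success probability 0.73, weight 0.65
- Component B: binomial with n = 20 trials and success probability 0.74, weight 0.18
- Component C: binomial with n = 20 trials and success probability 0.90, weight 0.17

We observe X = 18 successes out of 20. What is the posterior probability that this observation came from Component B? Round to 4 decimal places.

0.1138

The responsibility of component k is P(Z=k) f_k(x) divided by Σ_j P(Z=j) f_j(x).
Binomial probabilities:
  f_A = C(20,18)·0.73^18·0.27^2 = 190·0.00346586·0.0729 = 0.0480057
  f_B = C(20,18)·0.74^18·0.26^2 = 190·0.00442763·0.0676 = 0.0568684
  f_C = C(20,18)·0.90^18·0.10^2 = 190·0.150095·0.01 = 0.28518
Prior × likelihood for each component:
  P(Z=A)·f_A = 0.65 × 0.0480057 = 0.0312037
  P(Z=B)·f_B = 0.18 × 0.0568684 = 0.0102363
  P(Z=C)·f_C = 0.17 × 0.28518 = 0.0484806
Evidence: 0.0312037 + 0.0102363 + 0.0484806 = 0.0899206
P(Component B | the observation) = 0.0102363 / 0.0899206 ≈ 0.1138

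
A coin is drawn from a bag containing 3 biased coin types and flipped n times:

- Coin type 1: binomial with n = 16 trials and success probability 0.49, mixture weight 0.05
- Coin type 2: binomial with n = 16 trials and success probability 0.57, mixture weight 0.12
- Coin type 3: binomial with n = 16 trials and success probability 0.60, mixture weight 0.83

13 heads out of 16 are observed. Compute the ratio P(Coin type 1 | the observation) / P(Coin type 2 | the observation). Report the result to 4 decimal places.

Posterior odds = (P(Z=i) f_i(x)) / (P(Z=j) f_j(x)); the normalising sum cancels.
Binomial probabilities:
  f_1 = C(16,13)·0.49^13·0.51^3 = 560·9.38748e-05·0.132651 = 0.00697345
  f_2 = C(16,13)·0.57^13·0.43^3 = 560·0.00067046·0.079507 = 0.0298515
  f_3 = C(16,13)·0.60^13·0.40^3 = 560·0.00130607·0.064 = 0.0468095
Posterior odds = (P(Z=1)·f_1) / (P(Z=2)·f_2) = (0.05·0.00697345) / (0.12·0.0298515) = 0.000348672 / 0.00358218 ≈ 0.0973

0.0973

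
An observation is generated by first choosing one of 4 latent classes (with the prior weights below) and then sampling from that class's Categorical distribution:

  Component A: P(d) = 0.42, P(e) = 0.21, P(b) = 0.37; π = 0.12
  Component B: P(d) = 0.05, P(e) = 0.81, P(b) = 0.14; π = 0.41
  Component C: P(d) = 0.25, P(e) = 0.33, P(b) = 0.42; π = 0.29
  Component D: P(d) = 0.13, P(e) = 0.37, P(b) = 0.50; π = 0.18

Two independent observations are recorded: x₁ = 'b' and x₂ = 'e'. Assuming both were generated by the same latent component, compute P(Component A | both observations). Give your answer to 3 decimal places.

The responsibility of component k is π_k f_k(x) divided by Σ_j π_j f_j(x).
Since both observations come from the same component, the likelihood for component k is f_k(x₁)·f_k(x₂).
  p_A = [P(b | comp) = 0.37] × [0.21] = 0.0777
  p_B = [P(b | comp) = 0.14] × [0.81] = 0.1134
  p_C = [P(b | comp) = 0.42] × [0.33] = 0.1386
  p_D = [P(b | comp) = 0.50] × [0.37] = 0.185
Unnormalised posteriors:
  π_A·p_A = 0.12 × 0.0777 = 0.009324
  π_B·p_B = 0.41 × 0.1134 = 0.046494
  π_C·p_C = 0.29 × 0.1386 = 0.040194
  π_D·p_D = 0.18 × 0.185 = 0.0333
Evidence: 0.009324 + 0.046494 + 0.040194 + 0.0333 = 0.129312
P(Component A | x) = 0.009324 / 0.129312 ≈ 0.072

0.072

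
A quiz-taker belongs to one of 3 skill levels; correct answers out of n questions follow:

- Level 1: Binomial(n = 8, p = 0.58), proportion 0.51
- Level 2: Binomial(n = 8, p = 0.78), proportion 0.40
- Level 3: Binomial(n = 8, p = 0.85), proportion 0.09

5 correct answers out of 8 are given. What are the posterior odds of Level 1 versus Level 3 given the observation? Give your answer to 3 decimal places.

Only the two components matter; the odds are (w_i f_i(x)) / (w_j f_j(x)).
Binomial probabilities:
  L_1 = C(8,5)·0.58^5·0.42^3 = 56·0.0656357·0.074088 = 0.272318
  L_2 = C(8,5)·0.78^5·0.22^3 = 56·0.288717·0.010648 = 0.172159
  L_3 = C(8,5)·0.85^5·0.15^3 = 56·0.443705·0.003375 = 0.0838603
Odds = (0.51/0.09) × (0.272318/0.0838603) = 5.66667 × 3.24728 ≈ 18.401

18.401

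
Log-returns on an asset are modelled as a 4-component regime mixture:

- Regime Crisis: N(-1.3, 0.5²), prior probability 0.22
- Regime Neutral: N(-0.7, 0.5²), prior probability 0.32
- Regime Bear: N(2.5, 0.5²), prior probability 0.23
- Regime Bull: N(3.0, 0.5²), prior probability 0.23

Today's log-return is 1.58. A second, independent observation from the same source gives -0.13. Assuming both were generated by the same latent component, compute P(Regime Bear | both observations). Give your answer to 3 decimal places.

Posterior ∝ prior × likelihood, so P(k | x) ∝ π_k f_k(x); normalise over all components.
Since both observations come from the same component, the likelihood for component k is f_k(x₁)·f_k(x₂).
  p_Crisis = [(1/(0.5·√(2π)))·exp(−(1.58−-1.3)²/(2·0.5²)) = 0.797885·exp(-16.58880) = 4.98329e-08] × [0.0516332] = 2.57303e-09
  p_Neutral = [(1/(0.5·√(2π)))·exp(−(1.58−-0.7)²/(2·0.5²)) = 0.797885·exp(-10.39680) = 2.43594e-05] × [0.416616] = 1.01485e-05
  p_Bear = [(1/(0.5·√(2π)))·exp(−(1.58−2.5)²/(2·0.5²)) = 0.797885·exp(-1.69280) = 0.146814] × [7.83424e-07] = 1.15017e-07
  p_Bull = [(1/(0.5·√(2π)))·exp(−(1.58−3.0)²/(2·0.5²)) = 0.797885·exp(-4.03280) = 0.0141422] × [2.46866e-09] = 3.49123e-11
Multiply by the mixture weights:
  π_Crisis·p_Crisis = 0.22 × 2.57303e-09 = 5.66066e-10
  π_Neutral·p_Neutral = 0.32 × 1.01485e-05 = 3.24753e-06
  π_Bear·p_Bear = 0.23 × 1.15017e-07 = 2.6454e-08
  π_Bull·p_Bull = 0.23 × 3.49123e-11 = 8.02982e-12
Normaliser: 5.66066e-10 + 3.24753e-06 + 2.6454e-08 + 8.02982e-12 = 3.27455e-06
P(Regime Bear | data) = 2.6454e-08 / 3.27455e-06 ≈ 0.008

0.008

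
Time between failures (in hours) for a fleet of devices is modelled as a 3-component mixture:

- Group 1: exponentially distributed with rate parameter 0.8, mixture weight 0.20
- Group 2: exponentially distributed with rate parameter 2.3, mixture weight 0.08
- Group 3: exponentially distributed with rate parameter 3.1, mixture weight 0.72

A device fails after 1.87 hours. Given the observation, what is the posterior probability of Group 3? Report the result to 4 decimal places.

0.1502

Apply Bayes' rule: the posterior for each component is proportional to its prior times its likelihood at x.
Exponential densities:
  f_1 = 0.8·e^(−0.8·1.87) = 0.8·e^(−1.4960) = 0.17922
  f_2 = 2.3·e^(−2.3·1.87) = 2.3·e^(−4.3010) = 0.0311765
  f_3 = 3.1·e^(−3.1·1.87) = 3.1·e^(−5.7970) = 0.00941362
Prior × likelihood for each component:
  π_1·f_1 = 0.20 × 0.17922 = 0.0358439
  π_2·f_2 = 0.08 × 0.0311765 = 0.00249412
  π_3·f_3 = 0.72 × 0.00941362 = 0.00677781
Denominator: 0.0358439 + 0.00249412 + 0.00677781 = 0.0451158
P(Group 3 | data) = 0.00677781 / 0.0451158 ≈ 0.1502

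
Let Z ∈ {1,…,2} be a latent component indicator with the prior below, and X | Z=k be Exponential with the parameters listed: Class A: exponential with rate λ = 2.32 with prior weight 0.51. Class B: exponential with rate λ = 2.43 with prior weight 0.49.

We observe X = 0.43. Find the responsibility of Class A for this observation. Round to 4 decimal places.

The responsibility of component k is w_k f_k(x) divided by Σ_j w_j f_j(x).
Component likelihoods at x = 0.43:
  f_A = 0.855531
  f_B = 0.854697
Multiply by the mixture weights:
  w_A·f_A = 0.51 × 0.855531 = 0.436321
  w_B·f_B = 0.49 × 0.854697 = 0.418801
Sum: 0.436321 + 0.418801 = 0.855122
P(Class A | the observation) ≈ 0.5102

0.5102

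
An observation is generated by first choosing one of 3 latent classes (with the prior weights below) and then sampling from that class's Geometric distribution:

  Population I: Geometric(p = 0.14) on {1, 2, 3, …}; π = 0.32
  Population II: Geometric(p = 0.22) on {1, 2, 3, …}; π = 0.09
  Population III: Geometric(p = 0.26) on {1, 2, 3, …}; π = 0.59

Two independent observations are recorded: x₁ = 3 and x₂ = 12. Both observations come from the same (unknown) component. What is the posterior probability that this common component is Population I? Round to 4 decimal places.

Posterior ∝ prior × likelihood, so P(k | x) ∝ P(Z=k) f_k(x); normalise over all components.
Since both observations come from the same component, the likelihood for component k is f_k(x₁)·f_k(x₂).
  p_I = [0.14·(1−0.14)^2 = 0.14·0.7396 = 0.103544] × [0.0266447] = 0.0027589
  p_II = [0.22·(1−0.22)^2 = 0.22·0.6084 = 0.133848] × [0.0143042] = 0.00191459
  p_III = [0.26·(1−0.26)^2 = 0.26·0.5476 = 0.142376] × [0.00947376] = 0.00134884
Prior × likelihood for each component:
  P(Z=I)·p_I = 0.32 × 0.0027589 = 0.000882848
  P(Z=II)·p_II = 0.09 × 0.00191459 = 0.000172313
  P(Z=III)·p_III = 0.59 × 0.00134884 = 0.000795813
Denominator: 0.000882848 + 0.000172313 + 0.000795813 = 0.00185097
P(Population I | x₁, x₂) = 0.000882848 / 0.00185097 ≈ 0.4770

0.4770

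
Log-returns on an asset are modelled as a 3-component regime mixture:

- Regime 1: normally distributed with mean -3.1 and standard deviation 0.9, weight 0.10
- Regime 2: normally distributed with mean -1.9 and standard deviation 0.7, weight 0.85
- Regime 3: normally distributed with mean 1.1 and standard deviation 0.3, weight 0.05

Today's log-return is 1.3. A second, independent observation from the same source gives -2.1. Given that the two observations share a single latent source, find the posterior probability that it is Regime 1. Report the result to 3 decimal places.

0.009

P(component k | x) = P(Z=k)·f_k(x) / marginal(x), where marginal(x) = Σ_j P(Z=j)·f_j(x).
Since both observations come from the same component, the likelihood for component k is f_k(x₁)·f_k(x₂).
  f_1 = [2.86141e-06] × [0.239103] = 6.84171e-07
  f_2 = [1.6515e-05] × [0.547124] = 9.03574e-06
  f_3 = [1.06483] × [2.61372e-25] = 2.78315e-25
Multiply by the mixture weights:
  P(Z=1)·f_1 = 0.10 × 6.84171e-07 = 6.84171e-08
  P(Z=2)·f_2 = 0.85 × 9.03574e-06 = 7.68038e-06
  P(Z=3)·f_3 = 0.05 × 2.78315e-25 = 1.39158e-26
Normaliser: 6.84171e-08 + 7.68038e-06 + 1.39158e-26 = 7.74879e-06
Responsibility of Regime 1: 6.84171e-08 / 7.74879e-06 ≈ 0.009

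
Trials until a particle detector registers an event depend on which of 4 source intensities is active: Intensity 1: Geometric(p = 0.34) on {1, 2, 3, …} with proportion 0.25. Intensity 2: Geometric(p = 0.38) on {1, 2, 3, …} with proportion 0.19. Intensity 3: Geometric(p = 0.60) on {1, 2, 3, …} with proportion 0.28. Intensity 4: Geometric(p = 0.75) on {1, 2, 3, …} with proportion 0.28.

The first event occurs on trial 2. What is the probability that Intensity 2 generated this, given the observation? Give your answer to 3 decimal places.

Posterior ∝ prior × likelihood, so P(k | x) ∝ π_k f_k(x); normalise over all components.
Evaluate each component's likelihood at the observed value:
  p_1 = 0.2244
  p_2 = 0.2356
  p_3 = 0.24
  p_4 = 0.1875
Multiply by the mixture weights:
  π_1·p_1 = 0.25 × 0.2244 = 0.0561
  π_2·p_2 = 0.19 × 0.2356 = 0.044764
  π_3·p_3 = 0.28 × 0.24 = 0.0672
  π_4·p_4 = 0.28 × 0.1875 = 0.0525
Evidence: 0.0561 + 0.044764 + 0.0672 + 0.0525 = 0.220564
So the posterior for Intensity 2 is 0.044764 / 0.220564 ≈ 0.203.

0.203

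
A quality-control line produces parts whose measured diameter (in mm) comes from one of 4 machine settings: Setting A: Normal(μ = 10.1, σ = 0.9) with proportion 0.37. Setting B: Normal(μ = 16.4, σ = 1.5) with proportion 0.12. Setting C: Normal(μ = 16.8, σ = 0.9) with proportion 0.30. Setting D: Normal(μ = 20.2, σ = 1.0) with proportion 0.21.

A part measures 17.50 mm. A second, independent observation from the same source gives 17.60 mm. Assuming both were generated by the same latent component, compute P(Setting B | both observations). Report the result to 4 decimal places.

0.1382

Posterior ∝ prior × likelihood, so P(k | x) ∝ π_k f_k(x); normalise over all components.
Since both observations come from the same component, the likelihood for component k is f_k(x₁)·f_k(x₂).
  f_A = [(1/(0.9·√(2π)))·exp(−(17.50−10.1)²/(2·0.9²)) = 0.443269·exp(-33.80247) = 9.25639e-16] × [3.68976e-16] = 3.41539e-31
  f_B = [(1/(1.5·√(2π)))·exp(−(17.50−16.4)²/(2·1.5²)) = 0.265962·exp(-0.26889) = 0.203255] × [0.193128] = 0.0392542
  f_C = [(1/(0.9·√(2π)))·exp(−(17.50−16.8)²/(2·0.9²)) = 0.443269·exp(-0.30247) = 0.327572] × [0.298603] = 0.0978141
  f_D = [(1/(1.0·√(2π)))·exp(−(17.50−20.2)²/(2·1.0²)) = 0.398942·exp(-3.64500) = 0.0104209] × [0.013583] = 0.000141547
Weight by the priors:
  π_A·f_A = 0.37 × 3.41539e-31 = 1.26369e-31
  π_B·f_B = 0.12 × 0.0392542 = 0.00471051
  π_C·f_C = 0.30 × 0.0978141 = 0.0293442
  π_D·f_D = 0.21 × 0.000141547 = 2.97249e-05
Normaliser: 1.26369e-31 + 0.00471051 + 0.0293442 + 2.97249e-05 = 0.0340845
Responsibility of Setting B: 0.00471051 / 0.0340845 ≈ 0.1382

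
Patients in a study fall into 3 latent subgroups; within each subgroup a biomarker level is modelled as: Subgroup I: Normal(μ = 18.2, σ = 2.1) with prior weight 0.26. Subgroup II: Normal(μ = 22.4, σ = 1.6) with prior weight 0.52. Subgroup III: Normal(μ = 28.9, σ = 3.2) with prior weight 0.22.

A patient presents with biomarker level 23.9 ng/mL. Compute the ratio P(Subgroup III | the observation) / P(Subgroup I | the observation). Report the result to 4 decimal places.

Since P(k|x) ∝ w_k f_k(x), the posterior odds are w_i f_i(x) / (w_j f_j(x)).
Evaluate each component's likelihood at the observed value:
  p_I = 0.0047741
  p_II = 0.160671
  p_III = 0.0367803
Odds = (0.22/0.26) × (0.0367803/0.0047741) = 0.846154 × 7.70413 ≈ 6.5189

6.5189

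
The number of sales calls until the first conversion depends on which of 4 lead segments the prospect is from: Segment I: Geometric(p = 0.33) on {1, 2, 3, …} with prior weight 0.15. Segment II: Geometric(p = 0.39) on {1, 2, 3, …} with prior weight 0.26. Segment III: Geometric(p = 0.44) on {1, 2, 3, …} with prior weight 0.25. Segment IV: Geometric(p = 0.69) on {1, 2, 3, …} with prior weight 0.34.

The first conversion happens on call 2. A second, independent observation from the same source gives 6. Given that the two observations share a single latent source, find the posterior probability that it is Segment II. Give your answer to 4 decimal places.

0.3955

The responsibility of component k is π_k f_k(x) divided by Σ_j π_j f_j(x).
Since both observations come from the same component, the likelihood for component k is f_k(x₁)·f_k(x₂).
  p_I = [0.33·(1−0.33)^1 = 0.33·0.67 = 0.2211] × [0.0445541] = 0.00985092
  p_II = [0.39·(1−0.39)^1 = 0.39·0.61 = 0.2379] × [0.0329393] = 0.00783625
  p_III = [0.44·(1−0.44)^1 = 0.44·0.56 = 0.2464] × [0.0242322] = 0.00597081
  p_IV = [0.69·(1−0.69)^1 = 0.69·0.31 = 0.2139] × [0.00197541] = 0.000422541
Prior × likelihood for each component:
  π_I·p_I = 0.15 × 0.00985092 = 0.00147764
  π_II·p_II = 0.26 × 0.00783625 = 0.00203742
  π_III·p_III = 0.25 × 0.00597081 = 0.0014927
  π_IV·p_IV = 0.34 × 0.000422541 = 0.000143664
Evidence: 0.00147764 + 0.00203742 + 0.0014927 + 0.000143664 = 0.00515143
So the posterior for Segment II is 0.00203742 / 0.00515143 ≈ 0.3955.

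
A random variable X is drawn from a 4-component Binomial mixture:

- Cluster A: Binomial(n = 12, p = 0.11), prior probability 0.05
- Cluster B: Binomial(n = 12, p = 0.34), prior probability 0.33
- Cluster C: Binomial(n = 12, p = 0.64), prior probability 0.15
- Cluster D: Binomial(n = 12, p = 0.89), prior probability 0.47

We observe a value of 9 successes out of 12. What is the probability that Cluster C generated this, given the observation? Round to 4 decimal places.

0.3592

Posterior ∝ prior × likelihood, so P(k | x) ∝ π_k f_k(x); normalise over all components.
Binomial probabilities:
  p_A = C(12,9)·0.11^9·0.89^3 = 220·2.35795e-09·0.704969 = 3.65702e-07
  p_B = C(12,9)·0.34^9·0.66^3 = 220·6.0717e-05·0.287496 = 0.0038403
  p_C = C(12,9)·0.64^9·0.36^3 = 220·0.0180144·0.046656 = 0.184906
  p_D = C(12,9)·0.89^9·0.11^3 = 220·0.350356·0.001331 = 0.102591
Multiply by the mixture weights:
  π_A·p_A = 0.05 × 3.65702e-07 = 1.82851e-08
  π_B·p_B = 0.33 × 0.0038403 = 0.0012673
  π_C·p_C = 0.15 × 0.184906 = 0.0277358
  π_D·p_D = 0.47 × 0.102591 = 0.0482179
Normaliser: 1.82851e-08 + 0.0012673 + 0.0277358 + 0.0482179 = 0.0772211
So the posterior for Cluster C is 0.0277358 / 0.0772211 ≈ 0.3592.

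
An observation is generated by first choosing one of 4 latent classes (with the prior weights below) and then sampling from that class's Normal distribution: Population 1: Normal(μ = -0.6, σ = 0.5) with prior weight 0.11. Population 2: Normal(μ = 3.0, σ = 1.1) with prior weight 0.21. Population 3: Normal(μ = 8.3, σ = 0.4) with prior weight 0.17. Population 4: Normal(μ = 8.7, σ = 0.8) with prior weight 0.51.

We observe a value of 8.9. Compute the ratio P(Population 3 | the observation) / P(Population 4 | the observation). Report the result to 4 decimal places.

0.2233

Only the two components matter; the odds are (w_i f_i(x)) / (w_j f_j(x)).
Evaluate each component's likelihood at the observed value:
  p_1 = (1/(0.5·√(2π)))·exp(−(8.9−-0.6)²/(2·0.5²)) = 0.797885·exp(-180.50000) = 3.24927e-79
  p_2 = (1/(1.1·√(2π)))·exp(−(8.9−3.0)²/(2·1.1²)) = 0.362675·exp(-14.38430) = 2.05351e-07
  p_3 = (1/(0.4·√(2π)))·exp(−(8.9−8.3)²/(2·0.4²)) = 0.997356·exp(-1.12500) = 0.323794
  p_4 = (1/(0.8·√(2π)))·exp(−(8.9−8.7)²/(2·0.8²)) = 0.498678·exp(-0.03125) = 0.483335
0.055045 / 0.246501 ≈ 0.2233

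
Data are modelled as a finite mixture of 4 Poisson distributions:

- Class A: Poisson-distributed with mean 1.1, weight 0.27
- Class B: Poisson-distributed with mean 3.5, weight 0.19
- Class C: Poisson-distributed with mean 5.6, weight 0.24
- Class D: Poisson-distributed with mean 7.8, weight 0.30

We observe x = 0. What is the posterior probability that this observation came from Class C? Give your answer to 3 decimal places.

Apply Bayes' rule: the posterior for each component is proportional to its prior times its likelihood at x.
Evaluate each component's likelihood at the observed value:
  f_A = 0.332871
  f_B = 0.0301974
  f_C = 0.00369786
  f_D = 0.000409735
Multiply by the mixture weights:
  P(Z=A)·f_A = 0.27 × 0.332871 = 0.0898752
  P(Z=B)·f_B = 0.19 × 0.0301974 = 0.0057375
  P(Z=C)·f_C = 0.24 × 0.00369786 = 0.000887487
  P(Z=D)·f_D = 0.30 × 0.000409735 = 0.00012292
Evidence: 0.0898752 + 0.0057375 + 0.000887487 + 0.00012292 = 0.0966231
Responsibility of Class C: 0.000887487 / 0.0966231 ≈ 0.009

0.009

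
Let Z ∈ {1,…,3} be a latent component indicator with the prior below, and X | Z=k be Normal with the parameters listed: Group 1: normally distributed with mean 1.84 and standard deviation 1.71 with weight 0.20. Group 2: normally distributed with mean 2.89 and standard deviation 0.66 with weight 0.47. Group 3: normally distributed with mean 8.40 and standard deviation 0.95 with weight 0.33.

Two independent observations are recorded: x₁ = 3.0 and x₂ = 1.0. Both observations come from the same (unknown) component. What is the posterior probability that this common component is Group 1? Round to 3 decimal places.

By Bayes' theorem, P(k | x) = π_k f_k(x) / Σ_j π_j f_j(x).
Since both observations come from the same component, the likelihood for component k is f_k(x₁)·f_k(x₂).
  f_1 = [(1/(1.71·√(2π)))·exp(−(3.0−1.84)²/(2·1.71²)) = 0.233300·exp(-0.23009) = 0.185348] × [0.206783] = 0.0383269
  f_2 = [(1/(0.66·√(2π)))·exp(−(3.0−2.89)²/(2·0.66²)) = 0.604458·exp(-0.01389) = 0.596121] × [0.0100154] = 0.0059704
  f_3 = [(1/(0.95·√(2π)))·exp(−(3.0−8.40)²/(2·0.95²)) = 0.419939·exp(-16.15512) = 4.04674e-08] × [2.80274e-14] = 1.13419e-21
Multiply by the mixture weights:
  π_1·f_1 = 0.20 × 0.0383269 = 0.00766537
  π_2·f_2 = 0.47 × 0.0059704 = 0.00280609
  π_3·f_3 = 0.33 × 1.13419e-21 = 3.74284e-22
Denominator: 0.00766537 + 0.00280609 + 3.74284e-22 = 0.0104715
So the posterior for Group 1 is 0.00766537 / 0.0104715 ≈ 0.732.

0.732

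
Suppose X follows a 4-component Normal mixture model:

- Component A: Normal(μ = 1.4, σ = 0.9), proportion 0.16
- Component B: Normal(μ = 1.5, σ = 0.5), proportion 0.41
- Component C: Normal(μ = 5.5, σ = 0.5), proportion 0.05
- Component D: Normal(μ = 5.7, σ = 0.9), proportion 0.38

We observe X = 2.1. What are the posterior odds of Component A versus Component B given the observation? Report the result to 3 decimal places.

0.329

Since P(k|x) ∝ w_k f_k(x), the posterior odds are w_i f_i(x) / (w_j f_j(x)).
Normal densities:
  L_A = 0.327572
  L_B = 0.388372
  L_C = 7.26192e-11
  L_D = 0.0001487
Posterior odds = (w_A·L_A) / (w_B·L_B) = (0.16·0.327572) / (0.41·0.388372) = 0.0524115 / 0.159233 ≈ 0.329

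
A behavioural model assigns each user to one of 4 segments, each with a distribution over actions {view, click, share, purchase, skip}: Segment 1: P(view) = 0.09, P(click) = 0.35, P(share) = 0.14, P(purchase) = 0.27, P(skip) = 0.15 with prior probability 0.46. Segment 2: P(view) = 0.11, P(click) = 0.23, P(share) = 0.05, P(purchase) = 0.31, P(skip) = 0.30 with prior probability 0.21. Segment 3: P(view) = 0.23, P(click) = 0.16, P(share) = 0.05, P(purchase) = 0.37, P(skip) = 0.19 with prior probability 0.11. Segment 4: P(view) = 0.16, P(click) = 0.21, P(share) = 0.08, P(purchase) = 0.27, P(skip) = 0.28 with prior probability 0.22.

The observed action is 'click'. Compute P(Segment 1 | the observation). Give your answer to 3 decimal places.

0.590

By Bayes' theorem, P(k | x) = π_k f_k(x) / Σ_j π_j f_j(x).
Evaluate each component's likelihood at the observed value:
  L_1 = P(click | comp) = 0.35
  L_2 = P(click | comp) = 0.23
  L_3 = P(click | comp) = 0.16
  L_4 = P(click | comp) = 0.21
Prior × likelihood for each component:
  π_1·L_1 = 0.46 × 0.35 = 0.161
  π_2·L_2 = 0.21 × 0.23 = 0.0483
  π_3·L_3 = 0.11 × 0.16 = 0.0176
  π_4·L_4 = 0.22 × 0.21 = 0.0462
Sum: 0.161 + 0.0483 + 0.0176 + 0.0462 = 0.2731
So the posterior for Segment 1 is 0.161 / 0.2731 ≈ 0.590.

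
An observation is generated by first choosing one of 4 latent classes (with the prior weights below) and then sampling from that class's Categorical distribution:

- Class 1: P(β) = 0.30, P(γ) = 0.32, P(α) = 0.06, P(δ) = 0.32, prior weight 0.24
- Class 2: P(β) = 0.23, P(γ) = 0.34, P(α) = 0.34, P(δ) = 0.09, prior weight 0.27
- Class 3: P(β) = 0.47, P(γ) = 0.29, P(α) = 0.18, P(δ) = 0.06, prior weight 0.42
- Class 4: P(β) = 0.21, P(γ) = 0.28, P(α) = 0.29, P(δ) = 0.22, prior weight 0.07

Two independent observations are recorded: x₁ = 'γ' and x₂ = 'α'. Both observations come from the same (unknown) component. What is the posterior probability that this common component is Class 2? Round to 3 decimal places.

The responsibility of component k is P(Z=k) f_k(x) divided by Σ_j P(Z=j) f_j(x).
Since both observations come from the same component, the likelihood for component k is f_k(x₁)·f_k(x₂).
  f_1 = [P(γ | comp) = 0.32] × [0.06] = 0.0192
  f_2 = [P(γ | comp) = 0.34] × [0.34] = 0.1156
  f_3 = [P(γ | comp) = 0.29] × [0.18] = 0.0522
  f_4 = [P(γ | comp) = 0.28] × [0.29] = 0.0812
Weight by the priors:
  P(Z=1)·f_1 = 0.24 × 0.0192 = 0.004608
  P(Z=2)·f_2 = 0.27 × 0.1156 = 0.031212
  P(Z=3)·f_3 = 0.42 × 0.0522 = 0.021924
  P(Z=4)·f_4 = 0.07 × 0.0812 = 0.005684
Sum: 0.004608 + 0.031212 + 0.021924 + 0.005684 = 0.063428
P(Class 2 | x₁, x₂) ≈ 0.492

0.492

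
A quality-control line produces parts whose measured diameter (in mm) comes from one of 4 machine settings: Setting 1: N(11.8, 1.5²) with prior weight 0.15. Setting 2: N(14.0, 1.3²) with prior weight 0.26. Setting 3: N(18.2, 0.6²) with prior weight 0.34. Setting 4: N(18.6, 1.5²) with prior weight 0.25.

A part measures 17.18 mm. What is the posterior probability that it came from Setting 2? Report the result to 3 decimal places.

0.040

The responsibility of component k is π_k f_k(x) divided by Σ_j π_j f_j(x).
Component likelihoods at x = 17.18 mm:
  L_1 = 0.000427955
  L_2 = 0.0154039
  L_3 = 0.156748
  L_4 = 0.169909
Multiply by the mixture weights:
  π_1·L_1 = 0.15 × 0.000427955 = 6.41932e-05
  π_2·L_2 = 0.26 × 0.0154039 = 0.004005
  π_3·L_3 = 0.34 × 0.156748 = 0.0532945
  π_4·L_4 = 0.25 × 0.169909 = 0.0424772
Sum: 6.41932e-05 + 0.004005 + 0.0532945 + 0.0424772 = 0.0998409
P(Setting 2 | x) = 0.004005 / 0.0998409 ≈ 0.040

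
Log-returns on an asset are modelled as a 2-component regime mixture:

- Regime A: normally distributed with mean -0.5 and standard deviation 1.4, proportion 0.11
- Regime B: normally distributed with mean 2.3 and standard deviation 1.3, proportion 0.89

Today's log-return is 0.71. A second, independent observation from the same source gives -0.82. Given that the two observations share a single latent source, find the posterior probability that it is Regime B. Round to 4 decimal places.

Apply Bayes' rule: the posterior for each component is proportional to its prior times its likelihood at x.
Since both observations come from the same component, the likelihood for component k is f_k(x₁)·f_k(x₂).
  f_A = [(1/(1.4·√(2π)))·exp(−(0.71−-0.5)²/(2·1.4²)) = 0.284959·exp(-0.37349) = 0.196144] × [0.277611] = 0.0544518
  f_B = [(1/(1.3·√(2π)))·exp(−(0.71−2.3)²/(2·1.3²)) = 0.306879·exp(-0.74796) = 0.145255] × [0.0172266] = 0.00250225
Multiply by the mixture weights:
  π_A·f_A = 0.11 × 0.0544518 = 0.0059897
  π_B·f_B = 0.89 × 0.00250225 = 0.002227
Denominator: 0.0059897 + 0.002227 = 0.00821671
P(Regime B | x) = 0.002227 / 0.00821671 ≈ 0.2710

0.2710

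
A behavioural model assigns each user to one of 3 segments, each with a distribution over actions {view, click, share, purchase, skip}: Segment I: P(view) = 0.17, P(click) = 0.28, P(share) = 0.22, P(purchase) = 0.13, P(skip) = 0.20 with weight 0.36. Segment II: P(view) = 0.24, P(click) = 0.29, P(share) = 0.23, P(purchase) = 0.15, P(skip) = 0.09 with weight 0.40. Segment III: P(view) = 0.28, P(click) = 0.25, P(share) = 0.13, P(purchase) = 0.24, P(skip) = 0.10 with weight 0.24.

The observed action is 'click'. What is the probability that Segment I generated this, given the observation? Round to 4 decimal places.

By Bayes' theorem, P(k | x) = π_k f_k(x) / Σ_j π_j f_j(x).
Categorical probabilities:
  L_I = P(click | comp) = 0.28
  L_II = P(click | comp) = 0.29
  L_III = P(click | comp) = 0.25
Prior × likelihood for each component:
  π_I·L_I = 0.36 × 0.28 = 0.1008
  π_II·L_II = 0.40 × 0.29 = 0.116
  π_III·L_III = 0.24 × 0.25 = 0.06
Denominator: 0.1008 + 0.116 + 0.06 = 0.2768
So the posterior for Segment I is 0.1008 / 0.2768 ≈ 0.3642.

0.3642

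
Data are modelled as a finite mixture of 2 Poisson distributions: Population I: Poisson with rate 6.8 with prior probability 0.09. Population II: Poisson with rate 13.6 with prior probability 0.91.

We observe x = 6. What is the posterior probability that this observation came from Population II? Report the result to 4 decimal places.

Posterior ∝ prior × likelihood, so P(k | x) ∝ w_k f_k(x); normalise over all components.
Poisson probabilities:
  L_I = e^(−6.8)·6.8^6/6! = 0.152939
  L_II = e^(−13.6)·13.6^6/6! = 0.0109017
Multiply by the mixture weights:
  w_I·L_I = 0.09 × 0.152939 = 0.0137645
  w_II·L_II = 0.91 × 0.0109017 = 0.00992059
Evidence: 0.0137645 + 0.00992059 = 0.0236851
P(Population II | data) = 0.00992059 / 0.0236851 ≈ 0.4189

0.4189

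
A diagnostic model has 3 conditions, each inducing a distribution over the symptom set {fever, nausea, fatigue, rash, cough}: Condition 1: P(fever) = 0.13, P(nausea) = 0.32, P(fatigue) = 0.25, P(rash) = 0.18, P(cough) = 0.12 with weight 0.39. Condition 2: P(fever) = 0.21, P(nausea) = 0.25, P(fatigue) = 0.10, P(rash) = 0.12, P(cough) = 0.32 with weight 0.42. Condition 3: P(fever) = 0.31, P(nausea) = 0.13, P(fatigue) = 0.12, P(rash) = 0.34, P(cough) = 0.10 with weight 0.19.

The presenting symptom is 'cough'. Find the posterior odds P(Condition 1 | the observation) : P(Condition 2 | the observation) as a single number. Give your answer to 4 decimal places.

0.3482

The posterior odds equal the prior odds times the likelihood ratio: (w_i/w_j)·(f_i(x)/f_j(x)).
Categorical probabilities:
  f_1 = 0.12
  f_2 = 0.32
  f_3 = 0.1
Posterior odds = (w_1·f_1) / (w_2·f_2) = (0.39·0.12) / (0.42·0.32) = 0.0468 / 0.1344 ≈ 0.3482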